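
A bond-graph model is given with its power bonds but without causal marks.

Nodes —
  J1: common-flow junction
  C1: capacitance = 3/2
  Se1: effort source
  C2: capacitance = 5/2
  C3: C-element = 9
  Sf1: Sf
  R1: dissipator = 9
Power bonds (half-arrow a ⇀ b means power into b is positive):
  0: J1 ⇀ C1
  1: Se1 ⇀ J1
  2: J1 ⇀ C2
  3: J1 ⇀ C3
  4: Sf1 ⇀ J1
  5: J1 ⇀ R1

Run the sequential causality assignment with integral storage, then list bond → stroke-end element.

b0 stroke at J1
b1 stroke at J1
b2 stroke at J1
b3 stroke at J1
b4 stroke at Sf1
b5 stroke at J1

#1 stroke→J1  (source Se1 imposes e)
#4 stroke→Sf1  (Sf1: flow source, stroke at near end)
#0 stroke→J1  (J1: bond 4 brought flow, rest push out)
#2 stroke→J1  (J1: bond 4 brought flow, rest push out)
#3 stroke→J1  (1-jn J1 has f-setter on 4)
#5 stroke→J1  (1-jn J1 has f-setter on 4)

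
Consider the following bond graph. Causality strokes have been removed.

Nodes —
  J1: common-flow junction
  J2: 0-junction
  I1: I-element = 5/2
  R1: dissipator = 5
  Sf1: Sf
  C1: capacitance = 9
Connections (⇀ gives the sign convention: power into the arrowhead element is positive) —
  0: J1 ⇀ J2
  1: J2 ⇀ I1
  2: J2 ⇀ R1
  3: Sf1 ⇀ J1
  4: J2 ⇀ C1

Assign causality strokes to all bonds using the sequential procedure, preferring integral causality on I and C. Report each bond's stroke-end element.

bond 0 |J1
bond 1 |I1
bond 2 |R1
bond 3 |Sf1
bond 4 |J2

b3 →Sf1  (Sf1: flow source, stroke at near end)
b0 →J1  (J1: bond 3 brought flow, rest push out)
b1 →I1  (I1: I, integral causality)
b4 →J2  (C1: C, integral causality)
b2 →R1  (common-e at J2 fixed by 4)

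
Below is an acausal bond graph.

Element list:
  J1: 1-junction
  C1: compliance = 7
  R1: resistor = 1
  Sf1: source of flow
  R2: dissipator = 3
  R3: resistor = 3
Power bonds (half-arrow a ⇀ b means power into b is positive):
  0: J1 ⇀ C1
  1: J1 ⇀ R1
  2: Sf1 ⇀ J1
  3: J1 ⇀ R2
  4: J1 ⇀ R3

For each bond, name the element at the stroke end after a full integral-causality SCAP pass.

β2 →Sf1  (source Sf1 imposes f)
β0 →J1  (common-f at J1 fixed by 2)
β1 →J1  (J1: bond 2 brought flow, rest push out)
β3 →J1  (1-jn J1 has f-setter on 2)
β4 →J1  (1-jn J1 has f-setter on 2)

bond 0 stroke→J1
bond 1 stroke→J1
bond 2 stroke→Sf1
bond 3 stroke→J1
bond 4 stroke→J1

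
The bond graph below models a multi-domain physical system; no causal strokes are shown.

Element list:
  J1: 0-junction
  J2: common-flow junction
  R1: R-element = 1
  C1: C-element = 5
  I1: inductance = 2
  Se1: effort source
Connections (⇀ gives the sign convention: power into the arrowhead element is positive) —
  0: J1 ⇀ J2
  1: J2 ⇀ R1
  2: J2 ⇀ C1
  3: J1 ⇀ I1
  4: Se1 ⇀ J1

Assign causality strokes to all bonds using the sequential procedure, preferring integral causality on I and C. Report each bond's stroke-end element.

b4 stroke→J1  (Se1 (Se) sets effort on bond)
b0 stroke→J2  (J1 effort already set via bond 4)
b3 stroke→I1  (0-jn J1 has e-setter on 4)
b2 stroke→J2  (prefer integral on C1)
b1 stroke→R1  (J2: last free bond brings flow in)

b0 →J2
b1 →R1
b2 →J2
b3 →I1
b4 →J1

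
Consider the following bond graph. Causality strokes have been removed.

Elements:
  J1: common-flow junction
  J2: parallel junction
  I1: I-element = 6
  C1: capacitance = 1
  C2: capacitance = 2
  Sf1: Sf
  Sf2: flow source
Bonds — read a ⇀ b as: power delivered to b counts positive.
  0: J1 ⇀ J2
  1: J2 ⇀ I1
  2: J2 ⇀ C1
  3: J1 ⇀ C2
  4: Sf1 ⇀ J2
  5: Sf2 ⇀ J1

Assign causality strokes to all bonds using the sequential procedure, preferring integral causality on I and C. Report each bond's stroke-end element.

β4 |Sf1  (Sf1: flow source, stroke at near end)
β5 |Sf2  (source Sf2 imposes f)
β0 |J1  (J1 flow already set via bond 5)
β3 |J1  (1-jn J1 has f-setter on 5)
β1 |I1  (I1 integral (f out))
β2 |J2  (J2: last free bond brings effort in)

bond 0 stroke→J1
bond 1 stroke→I1
bond 2 stroke→J2
bond 3 stroke→J1
bond 4 stroke→Sf1
bond 5 stroke→Sf2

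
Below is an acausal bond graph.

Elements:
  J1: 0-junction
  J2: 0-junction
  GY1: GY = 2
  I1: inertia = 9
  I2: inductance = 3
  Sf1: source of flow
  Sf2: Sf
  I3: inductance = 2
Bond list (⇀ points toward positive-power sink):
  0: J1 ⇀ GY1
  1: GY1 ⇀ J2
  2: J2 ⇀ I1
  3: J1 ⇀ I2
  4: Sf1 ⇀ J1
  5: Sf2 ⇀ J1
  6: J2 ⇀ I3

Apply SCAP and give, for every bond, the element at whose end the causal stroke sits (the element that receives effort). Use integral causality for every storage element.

β4 →Sf1  (source Sf1 imposes f)
β5 →Sf2  (Sf2 (Sf) sets flow on bond)
β2 →I1  (I1 integral (f out))
β3 →I2  (I2: I, integral causality)
β0 →J1  (J1 needs exactly one e-in)
β1 →J2  (GY1: gyrator matches bond 0)
β6 →I3  (J2: bond 1 brought effort, rest push out)

bond 0 |J1
bond 1 |J2
bond 2 |I1
bond 3 |I2
bond 4 |Sf1
bond 5 |Sf2
bond 6 |I3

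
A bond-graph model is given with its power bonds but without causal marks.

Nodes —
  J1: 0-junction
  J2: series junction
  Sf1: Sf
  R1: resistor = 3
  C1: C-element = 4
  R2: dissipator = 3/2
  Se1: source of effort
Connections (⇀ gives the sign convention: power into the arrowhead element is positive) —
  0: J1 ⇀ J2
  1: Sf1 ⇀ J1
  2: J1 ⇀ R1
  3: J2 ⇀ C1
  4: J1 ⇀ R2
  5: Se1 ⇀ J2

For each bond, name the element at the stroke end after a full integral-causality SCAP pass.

#1 stroke→Sf1  (Sf1 fixes flow; stroke at Sf1)
#5 stroke→J2  (Se1 fixes effort; stroke away)
#3 stroke→J2  (prefer integral on C1)
#0 stroke→J1  (only one flow-in slot at J2)
#2 stroke→R1  (J1 effort already set via bond 0)
#4 stroke→R2  (J1 effort already set via bond 0)

b0 stroke→J1
b1 stroke→Sf1
b2 stroke→R1
b3 stroke→J2
b4 stroke→R2
b5 stroke→J2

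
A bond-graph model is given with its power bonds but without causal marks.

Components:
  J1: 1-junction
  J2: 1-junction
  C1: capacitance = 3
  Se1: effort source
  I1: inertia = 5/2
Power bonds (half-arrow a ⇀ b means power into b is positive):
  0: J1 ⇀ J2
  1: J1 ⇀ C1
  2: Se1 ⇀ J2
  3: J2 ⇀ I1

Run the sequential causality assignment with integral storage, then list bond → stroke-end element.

b0 →J2
b1 →J1
b2 →J2
b3 →I1

b2 →J2  (source Se1 imposes e)
b1 →J1  (C1 outputs effort q/C1)
b0 →J2  (only one flow-in slot at J1)
b3 →I1  (J2: last free bond brings flow in)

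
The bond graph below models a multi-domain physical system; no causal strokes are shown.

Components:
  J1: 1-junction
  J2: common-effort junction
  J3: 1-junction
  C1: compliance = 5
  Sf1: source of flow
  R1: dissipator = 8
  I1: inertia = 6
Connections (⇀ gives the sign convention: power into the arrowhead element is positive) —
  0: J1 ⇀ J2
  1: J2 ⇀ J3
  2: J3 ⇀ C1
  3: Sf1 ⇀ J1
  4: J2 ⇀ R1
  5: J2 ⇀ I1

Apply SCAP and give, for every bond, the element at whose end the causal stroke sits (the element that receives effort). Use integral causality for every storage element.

β0 stroke at J1
β1 stroke at J2
β2 stroke at J3
β3 stroke at Sf1
β4 stroke at R1
β5 stroke at I1

bond 3 |Sf1  (Sf1 (Sf) sets flow on bond)
bond 0 |J1  (J1 flow already set via bond 3)
bond 2 |J3  (prefer integral on C1)
bond 1 |J2  (J3 needs exactly one f-in)
bond 4 |R1  (J2 effort already set via bond 1)
bond 5 |I1  (J2 effort already set via bond 1)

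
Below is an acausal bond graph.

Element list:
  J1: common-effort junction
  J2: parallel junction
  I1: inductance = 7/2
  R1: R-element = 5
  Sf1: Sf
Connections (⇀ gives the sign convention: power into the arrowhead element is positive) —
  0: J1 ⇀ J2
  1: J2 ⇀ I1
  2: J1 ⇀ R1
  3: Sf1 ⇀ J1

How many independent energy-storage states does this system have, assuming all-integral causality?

bond 3 stroke→Sf1  (Sf1 (Sf) sets flow on bond)
bond 1 stroke→I1  (I1: I, integral causality)
bond 0 stroke→J2  (closing 0-jn rule on J2)
bond 2 stroke→J1  (J1 needs exactly one e-in)

1  (I1 all integral)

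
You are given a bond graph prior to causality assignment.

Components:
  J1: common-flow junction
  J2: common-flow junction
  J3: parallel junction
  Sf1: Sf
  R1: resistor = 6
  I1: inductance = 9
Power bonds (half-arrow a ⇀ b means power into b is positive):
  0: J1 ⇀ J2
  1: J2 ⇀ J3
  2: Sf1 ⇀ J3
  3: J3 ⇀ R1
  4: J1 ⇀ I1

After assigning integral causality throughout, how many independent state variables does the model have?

b2 →Sf1  (source Sf1 imposes f)
b4 →I1  (prefer integral on I1)
b0 →J1  (common-f at J1 fixed by 4)
b1 →J2  (J2 flow already set via bond 0)
b3 →J3  (J3: last free bond brings effort in)

1  (I1 all integral)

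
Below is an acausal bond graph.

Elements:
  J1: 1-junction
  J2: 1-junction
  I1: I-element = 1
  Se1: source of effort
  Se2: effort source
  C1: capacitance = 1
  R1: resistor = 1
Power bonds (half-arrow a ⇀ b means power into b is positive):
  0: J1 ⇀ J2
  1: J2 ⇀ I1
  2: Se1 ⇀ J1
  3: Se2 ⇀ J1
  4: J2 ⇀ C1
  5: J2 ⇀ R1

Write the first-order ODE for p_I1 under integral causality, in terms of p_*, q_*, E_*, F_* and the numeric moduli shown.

dp_I1/dt = E_Se1 + E_Se2 - p_I1 - q_C1

#2 →J1  (Se1 (Se) sets effort on bond)
#3 →J1  (source Se2 imposes e)
#0 →J2  (J1 needs exactly one f-in)
#1 →I1  (I1 integral (f out))
#4 →J2  (common-f at J2 fixed by 1)
#5 →J2  (common-f at J2 fixed by 1)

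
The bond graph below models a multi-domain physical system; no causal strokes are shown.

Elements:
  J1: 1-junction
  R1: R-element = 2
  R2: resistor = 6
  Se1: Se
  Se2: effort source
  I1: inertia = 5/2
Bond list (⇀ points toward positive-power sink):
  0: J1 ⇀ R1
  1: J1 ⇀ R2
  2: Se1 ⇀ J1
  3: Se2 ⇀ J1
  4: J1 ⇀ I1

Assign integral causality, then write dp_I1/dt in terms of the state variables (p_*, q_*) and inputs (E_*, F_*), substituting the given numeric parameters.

dp_I1/dt = E_Se1 + E_Se2 - 16*p_I1/5

β2 stroke at J1  (Se1: effort source, stroke at far end)
β3 stroke at J1  (Se2 (Se) sets effort on bond)
β4 stroke at I1  (I1 integral (f out))
β0 stroke at J1  (J1 flow already set via bond 4)
β1 stroke at J1  (J1: bond 4 brought flow, rest push out)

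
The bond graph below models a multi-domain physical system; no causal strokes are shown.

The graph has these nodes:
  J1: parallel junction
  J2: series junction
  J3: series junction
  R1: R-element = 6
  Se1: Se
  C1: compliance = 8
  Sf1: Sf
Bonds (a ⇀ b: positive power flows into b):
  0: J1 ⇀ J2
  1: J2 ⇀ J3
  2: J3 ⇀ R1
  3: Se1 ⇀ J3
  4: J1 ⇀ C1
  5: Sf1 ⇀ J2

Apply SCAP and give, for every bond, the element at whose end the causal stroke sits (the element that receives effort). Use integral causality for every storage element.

β0 stroke→J2
β1 stroke→J2
β2 stroke→J3
β3 stroke→J3
β4 stroke→J1
β5 stroke→Sf1

bond 3 stroke at J3  (source Se1 imposes e)
bond 5 stroke at Sf1  (source Sf1 imposes f)
bond 0 stroke at J2  (J2: bond 5 brought flow, rest push out)
bond 1 stroke at J2  (1-jn J2 has f-setter on 5)
bond 2 stroke at J3  (J3 flow already set via bond 1)
bond 4 stroke at J1  (closing 0-jn rule on J1)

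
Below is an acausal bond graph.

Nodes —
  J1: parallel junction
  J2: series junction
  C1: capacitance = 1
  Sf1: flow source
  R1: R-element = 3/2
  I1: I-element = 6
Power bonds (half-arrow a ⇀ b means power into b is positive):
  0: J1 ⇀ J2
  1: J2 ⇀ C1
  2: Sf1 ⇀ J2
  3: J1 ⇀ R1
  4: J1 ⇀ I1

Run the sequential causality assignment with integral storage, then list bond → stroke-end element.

bond 2 |Sf1  (Sf1 fixes flow; stroke at Sf1)
bond 0 |J2  (1-jn J2 has f-setter on 2)
bond 1 |J2  (J2: bond 2 brought flow, rest push out)
bond 4 |I1  (prefer integral on I1)
bond 3 |J1  (J1: last free bond brings effort in)

bond 0 →J2
bond 1 →J2
bond 2 →Sf1
bond 3 →J1
bond 4 →I1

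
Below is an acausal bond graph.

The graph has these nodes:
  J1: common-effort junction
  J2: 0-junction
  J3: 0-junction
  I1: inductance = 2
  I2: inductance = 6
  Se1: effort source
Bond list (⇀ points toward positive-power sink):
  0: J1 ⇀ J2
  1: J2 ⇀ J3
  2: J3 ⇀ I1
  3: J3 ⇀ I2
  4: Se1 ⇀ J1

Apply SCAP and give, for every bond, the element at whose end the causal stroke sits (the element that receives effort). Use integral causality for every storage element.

β4 |J1  (Se1 (Se) sets effort on bond)
β0 |J2  (0-jn J1 has e-setter on 4)
β1 |J3  (0-jn J2 has e-setter on 0)
β2 |I1  (J3 effort already set via bond 1)
β3 |I2  (J3 effort already set via bond 1)

b0 →J2
b1 →J3
b2 →I1
b3 →I2
b4 →J1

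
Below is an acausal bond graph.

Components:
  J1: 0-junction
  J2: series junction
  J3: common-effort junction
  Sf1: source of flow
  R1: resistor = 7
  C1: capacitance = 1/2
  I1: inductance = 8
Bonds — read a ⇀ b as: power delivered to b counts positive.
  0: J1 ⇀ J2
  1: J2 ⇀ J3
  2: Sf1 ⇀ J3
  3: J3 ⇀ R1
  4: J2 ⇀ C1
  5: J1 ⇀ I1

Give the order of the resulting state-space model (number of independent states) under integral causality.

#2 |Sf1  (Sf1 (Sf) sets flow on bond)
#4 |J2  (prefer integral on C1)
#5 |I1  (prefer integral on I1)
#0 |J1  (J1: last free bond brings effort in)
#1 |J2  (common-f at J2 fixed by 0)
#3 |J3  (only one effort-in slot at J3)

2  (C1, I1 all integral)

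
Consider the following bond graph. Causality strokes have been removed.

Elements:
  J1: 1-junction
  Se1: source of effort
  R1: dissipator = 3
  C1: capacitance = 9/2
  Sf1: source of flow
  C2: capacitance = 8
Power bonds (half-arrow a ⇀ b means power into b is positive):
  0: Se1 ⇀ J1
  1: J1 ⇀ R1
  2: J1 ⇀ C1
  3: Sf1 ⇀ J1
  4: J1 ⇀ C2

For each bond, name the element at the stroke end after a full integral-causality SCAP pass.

#0 stroke→J1  (Se1 fixes effort; stroke away)
#3 stroke→Sf1  (Sf1: flow source, stroke at near end)
#1 stroke→J1  (J1: bond 3 brought flow, rest push out)
#2 stroke→J1  (1-jn J1 has f-setter on 3)
#4 stroke→J1  (1-jn J1 has f-setter on 3)

bond 0 →J1
bond 1 →J1
bond 2 →J1
bond 3 →Sf1
bond 4 →J1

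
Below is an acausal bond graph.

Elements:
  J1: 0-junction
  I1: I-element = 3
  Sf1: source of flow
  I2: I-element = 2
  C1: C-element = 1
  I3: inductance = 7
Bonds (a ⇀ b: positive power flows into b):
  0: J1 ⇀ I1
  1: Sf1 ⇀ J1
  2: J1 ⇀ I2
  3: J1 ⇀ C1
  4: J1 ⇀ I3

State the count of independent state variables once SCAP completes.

#1 stroke→Sf1  (source Sf1 imposes f)
#0 stroke→I1  (I1: I, integral causality)
#2 stroke→I2  (prefer integral on I2)
#3 stroke→J1  (C1 outputs effort q/C1)
#4 stroke→I3  (J1: bond 3 brought effort, rest push out)

4  (C1, I1, I2, I3 all integral)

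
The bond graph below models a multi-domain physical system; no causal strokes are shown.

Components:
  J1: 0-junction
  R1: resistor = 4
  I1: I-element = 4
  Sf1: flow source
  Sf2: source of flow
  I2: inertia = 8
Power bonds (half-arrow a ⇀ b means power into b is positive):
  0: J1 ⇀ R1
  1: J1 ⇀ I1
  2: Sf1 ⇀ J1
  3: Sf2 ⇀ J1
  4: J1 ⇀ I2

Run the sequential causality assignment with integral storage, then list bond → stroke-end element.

b0 stroke at J1
b1 stroke at I1
b2 stroke at Sf1
b3 stroke at Sf2
b4 stroke at I2

β2 →Sf1  (source Sf1 imposes f)
β3 →Sf2  (source Sf2 imposes f)
β1 →I1  (I1 outputs flow p/I1)
β4 →I2  (I2: I, integral causality)
β0 →J1  (closing 0-jn rule on J1)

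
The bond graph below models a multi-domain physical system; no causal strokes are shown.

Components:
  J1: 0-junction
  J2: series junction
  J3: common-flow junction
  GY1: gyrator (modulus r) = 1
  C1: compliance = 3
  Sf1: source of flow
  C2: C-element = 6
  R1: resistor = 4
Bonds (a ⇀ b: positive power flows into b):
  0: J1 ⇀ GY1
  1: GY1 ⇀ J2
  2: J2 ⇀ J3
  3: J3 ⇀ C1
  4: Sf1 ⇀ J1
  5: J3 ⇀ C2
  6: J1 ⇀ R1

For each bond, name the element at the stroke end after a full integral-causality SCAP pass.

bond 4 |Sf1  (Sf1 (Sf) sets flow on bond)
bond 3 |J3  (C1 outputs effort q/C1)
bond 5 |J3  (prefer integral on C2)
bond 2 |J2  (only one flow-in slot at J3)
bond 1 |GY1  (closing 1-jn rule on J2)
bond 0 |GY1  (GY1 both-in/both-out from 1)
bond 6 |J1  (closing 0-jn rule on J1)

#0 stroke at GY1
#1 stroke at GY1
#2 stroke at J2
#3 stroke at J3
#4 stroke at Sf1
#5 stroke at J3
#6 stroke at J1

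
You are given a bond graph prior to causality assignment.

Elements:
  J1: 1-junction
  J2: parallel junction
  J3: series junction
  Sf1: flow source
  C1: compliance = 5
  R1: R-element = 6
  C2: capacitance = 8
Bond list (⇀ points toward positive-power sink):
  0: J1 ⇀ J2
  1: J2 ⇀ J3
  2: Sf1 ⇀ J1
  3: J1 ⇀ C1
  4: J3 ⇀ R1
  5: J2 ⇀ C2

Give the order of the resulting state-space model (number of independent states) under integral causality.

2  (C1, C2 all integral)

β2 |Sf1  (Sf1 fixes flow; stroke at Sf1)
β0 |J1  (J1: bond 2 brought flow, rest push out)
β3 |J1  (J1 flow already set via bond 2)
β5 |J2  (C2 outputs effort q/C2)
β1 |J3  (J2: bond 5 brought effort, rest push out)
β4 |R1  (closing 1-jn rule on J3)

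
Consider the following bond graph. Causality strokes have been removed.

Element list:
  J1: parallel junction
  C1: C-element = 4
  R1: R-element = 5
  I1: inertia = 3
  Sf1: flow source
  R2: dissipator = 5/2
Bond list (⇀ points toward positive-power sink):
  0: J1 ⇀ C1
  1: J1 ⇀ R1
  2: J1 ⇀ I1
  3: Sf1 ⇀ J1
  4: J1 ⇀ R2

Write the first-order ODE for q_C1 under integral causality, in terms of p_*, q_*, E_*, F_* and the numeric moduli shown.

b3 stroke→Sf1  (Sf1: flow source, stroke at near end)
b0 stroke→J1  (prefer integral on C1)
b1 stroke→R1  (J1: bond 0 brought effort, rest push out)
b2 stroke→I1  (J1 effort already set via bond 0)
b4 stroke→R2  (common-e at J1 fixed by 0)

dq_C1/dt = F_Sf1 - p_I1/3 - 3*q_C1/20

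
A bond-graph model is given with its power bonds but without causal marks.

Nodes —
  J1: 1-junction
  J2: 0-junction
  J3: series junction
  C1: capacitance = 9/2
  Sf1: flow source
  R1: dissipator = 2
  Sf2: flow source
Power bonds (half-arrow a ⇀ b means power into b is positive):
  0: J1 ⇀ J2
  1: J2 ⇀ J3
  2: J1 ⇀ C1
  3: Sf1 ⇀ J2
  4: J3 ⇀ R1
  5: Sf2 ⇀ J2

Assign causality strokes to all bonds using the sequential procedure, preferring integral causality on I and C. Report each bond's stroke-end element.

β3 stroke→Sf1  (Sf1 fixes flow; stroke at Sf1)
β5 stroke→Sf2  (Sf2 (Sf) sets flow on bond)
β2 stroke→J1  (prefer integral on C1)
β0 stroke→J2  (J1: last free bond brings flow in)
β1 stroke→J3  (J2: bond 0 brought effort, rest push out)
β4 stroke→R1  (J3 needs exactly one f-in)

b0 stroke at J2
b1 stroke at J3
b2 stroke at J1
b3 stroke at Sf1
b4 stroke at R1
b5 stroke at Sf2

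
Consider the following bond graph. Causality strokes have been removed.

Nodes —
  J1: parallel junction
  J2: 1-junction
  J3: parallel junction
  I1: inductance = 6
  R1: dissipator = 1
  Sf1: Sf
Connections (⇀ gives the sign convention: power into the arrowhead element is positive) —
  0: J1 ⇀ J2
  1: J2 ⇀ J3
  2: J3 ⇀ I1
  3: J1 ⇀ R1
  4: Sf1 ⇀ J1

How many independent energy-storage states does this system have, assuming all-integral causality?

1  (I1 all integral)

#4 →Sf1  (Sf1 fixes flow; stroke at Sf1)
#2 →I1  (I1: I, integral causality)
#1 →J3  (J3 needs exactly one e-in)
#0 →J2  (common-f at J2 fixed by 1)
#3 →J1  (only one effort-in slot at J1)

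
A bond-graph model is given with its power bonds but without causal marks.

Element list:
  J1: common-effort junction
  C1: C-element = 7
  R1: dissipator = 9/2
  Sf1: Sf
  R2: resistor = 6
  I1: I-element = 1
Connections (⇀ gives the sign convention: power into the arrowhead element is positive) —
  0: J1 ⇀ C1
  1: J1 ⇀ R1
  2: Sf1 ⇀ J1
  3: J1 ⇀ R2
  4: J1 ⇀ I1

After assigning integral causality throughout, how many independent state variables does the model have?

bond 2 stroke→Sf1  (Sf1: flow source, stroke at near end)
bond 0 stroke→J1  (C1: C, integral causality)
bond 1 stroke→R1  (common-e at J1 fixed by 0)
bond 3 stroke→R2  (0-jn J1 has e-setter on 0)
bond 4 stroke→I1  (J1 effort already set via bond 0)

2  (C1, I1 all integral)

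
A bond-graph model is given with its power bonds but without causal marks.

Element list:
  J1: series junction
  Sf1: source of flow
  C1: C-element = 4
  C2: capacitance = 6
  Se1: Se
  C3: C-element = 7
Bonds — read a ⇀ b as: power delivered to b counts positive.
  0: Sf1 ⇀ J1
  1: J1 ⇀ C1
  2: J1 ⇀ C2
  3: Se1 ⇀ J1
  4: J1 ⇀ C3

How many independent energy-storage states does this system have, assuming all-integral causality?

3  (C1, C2, C3 all integral)

bond 0 |Sf1  (Sf1 (Sf) sets flow on bond)
bond 3 |J1  (Se1 fixes effort; stroke away)
bond 1 |J1  (1-jn J1 has f-setter on 0)
bond 2 |J1  (1-jn J1 has f-setter on 0)
bond 4 |J1  (J1 flow already set via bond 0)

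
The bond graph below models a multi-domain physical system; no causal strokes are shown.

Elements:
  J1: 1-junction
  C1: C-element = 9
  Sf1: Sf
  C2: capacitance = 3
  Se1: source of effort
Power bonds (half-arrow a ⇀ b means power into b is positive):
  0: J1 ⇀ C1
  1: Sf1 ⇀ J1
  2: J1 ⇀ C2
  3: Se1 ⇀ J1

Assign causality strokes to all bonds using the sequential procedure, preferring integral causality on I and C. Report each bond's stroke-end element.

b1 →Sf1  (Sf1: flow source, stroke at near end)
b3 →J1  (Se1: effort source, stroke at far end)
b0 →J1  (common-f at J1 fixed by 1)
b2 →J1  (1-jn J1 has f-setter on 1)

β0 stroke→J1
β1 stroke→Sf1
β2 stroke→J1
β3 stroke→J1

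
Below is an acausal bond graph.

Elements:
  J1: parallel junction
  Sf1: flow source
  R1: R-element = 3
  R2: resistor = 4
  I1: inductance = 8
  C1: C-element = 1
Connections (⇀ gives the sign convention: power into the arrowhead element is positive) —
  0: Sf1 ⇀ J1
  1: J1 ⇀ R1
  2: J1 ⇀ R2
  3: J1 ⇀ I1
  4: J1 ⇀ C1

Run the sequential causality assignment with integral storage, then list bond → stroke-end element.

bond 0 |Sf1  (source Sf1 imposes f)
bond 3 |I1  (prefer integral on I1)
bond 4 |J1  (C1 outputs effort q/C1)
bond 1 |R1  (common-e at J1 fixed by 4)
bond 2 |R2  (0-jn J1 has e-setter on 4)

b0 stroke at Sf1
b1 stroke at R1
b2 stroke at R2
b3 stroke at I1
b4 stroke at J1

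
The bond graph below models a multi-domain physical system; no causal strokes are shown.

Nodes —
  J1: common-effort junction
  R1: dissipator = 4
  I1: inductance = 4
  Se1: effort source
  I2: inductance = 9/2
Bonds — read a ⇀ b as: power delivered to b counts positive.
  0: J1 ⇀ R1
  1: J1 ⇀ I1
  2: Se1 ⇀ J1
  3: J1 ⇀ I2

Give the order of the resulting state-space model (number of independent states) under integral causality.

b2 stroke at J1  (Se1 (Se) sets effort on bond)
b0 stroke at R1  (common-e at J1 fixed by 2)
b1 stroke at I1  (J1 effort already set via bond 2)
b3 stroke at I2  (J1 effort already set via bond 2)

2  (I1, I2 all integral)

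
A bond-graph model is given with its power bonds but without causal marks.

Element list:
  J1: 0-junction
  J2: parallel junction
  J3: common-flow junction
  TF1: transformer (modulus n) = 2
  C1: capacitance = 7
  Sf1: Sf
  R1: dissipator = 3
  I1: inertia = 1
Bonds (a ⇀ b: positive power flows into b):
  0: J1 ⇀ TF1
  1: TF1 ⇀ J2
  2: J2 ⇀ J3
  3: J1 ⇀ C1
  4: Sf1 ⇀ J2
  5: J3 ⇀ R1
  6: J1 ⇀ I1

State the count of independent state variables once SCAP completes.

2  (C1, I1 all integral)

b4 stroke→Sf1  (Sf1 fixes flow; stroke at Sf1)
b3 stroke→J1  (C1 integral (e out))
b0 stroke→TF1  (0-jn J1 has e-setter on 3)
b6 stroke→I1  (common-e at J1 fixed by 3)
b1 stroke→J2  (through TF1, causality passes straight; one stroke at TF1)
b2 stroke→J3  (0-jn J2 has e-setter on 1)
b5 stroke→R1  (J3 needs exactly one f-in)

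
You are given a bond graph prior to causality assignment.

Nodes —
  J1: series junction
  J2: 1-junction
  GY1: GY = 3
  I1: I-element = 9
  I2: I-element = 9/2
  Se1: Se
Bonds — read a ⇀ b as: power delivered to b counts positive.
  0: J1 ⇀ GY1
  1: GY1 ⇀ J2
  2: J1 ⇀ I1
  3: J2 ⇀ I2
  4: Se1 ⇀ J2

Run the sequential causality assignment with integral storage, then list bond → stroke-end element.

#4 stroke→J2  (Se1 fixes effort; stroke away)
#2 stroke→I1  (I1: I, integral causality)
#0 stroke→J1  (common-f at J1 fixed by 2)
#1 stroke→J2  (GY1: gyrator matches bond 0)
#3 stroke→I2  (only one flow-in slot at J2)

#0 →J1
#1 →J2
#2 →I1
#3 →I2
#4 →J2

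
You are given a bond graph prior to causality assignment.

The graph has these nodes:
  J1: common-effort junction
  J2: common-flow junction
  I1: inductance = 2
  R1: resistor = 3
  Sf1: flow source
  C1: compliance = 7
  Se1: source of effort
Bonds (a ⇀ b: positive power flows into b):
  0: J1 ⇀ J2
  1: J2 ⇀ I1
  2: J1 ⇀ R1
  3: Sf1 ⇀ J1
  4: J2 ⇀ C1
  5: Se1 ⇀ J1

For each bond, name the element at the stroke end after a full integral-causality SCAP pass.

bond 3 stroke→Sf1  (Sf1 fixes flow; stroke at Sf1)
bond 5 stroke→J1  (Se1: effort source, stroke at far end)
bond 0 stroke→J2  (common-e at J1 fixed by 5)
bond 2 stroke→R1  (0-jn J1 has e-setter on 5)
bond 1 stroke→I1  (I1 integral (f out))
bond 4 stroke→J2  (1-jn J2 has f-setter on 1)

#0 stroke at J2
#1 stroke at I1
#2 stroke at R1
#3 stroke at Sf1
#4 stroke at J2
#5 stroke at J1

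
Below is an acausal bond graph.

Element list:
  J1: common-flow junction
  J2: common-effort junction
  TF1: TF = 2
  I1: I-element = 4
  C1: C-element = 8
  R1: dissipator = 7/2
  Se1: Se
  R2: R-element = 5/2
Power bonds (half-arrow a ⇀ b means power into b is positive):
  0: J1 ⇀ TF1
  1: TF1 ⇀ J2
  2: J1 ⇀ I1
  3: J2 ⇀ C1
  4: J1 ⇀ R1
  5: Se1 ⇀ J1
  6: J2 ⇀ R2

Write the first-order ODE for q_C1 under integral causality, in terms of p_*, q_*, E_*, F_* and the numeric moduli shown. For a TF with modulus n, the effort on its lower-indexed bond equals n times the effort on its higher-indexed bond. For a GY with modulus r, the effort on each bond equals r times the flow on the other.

dq_C1/dt = p_I1/2 - q_C1/20

β5 |J1  (Se1: effort source, stroke at far end)
β2 |I1  (I1: I, integral causality)
β0 |J1  (J1: bond 2 brought flow, rest push out)
β4 |J1  (J1: bond 2 brought flow, rest push out)
β1 |TF1  (TF1 one-in-one-out from 0)
β3 |J2  (C1: C, integral causality)
β6 |R2  (0-jn J2 has e-setter on 3)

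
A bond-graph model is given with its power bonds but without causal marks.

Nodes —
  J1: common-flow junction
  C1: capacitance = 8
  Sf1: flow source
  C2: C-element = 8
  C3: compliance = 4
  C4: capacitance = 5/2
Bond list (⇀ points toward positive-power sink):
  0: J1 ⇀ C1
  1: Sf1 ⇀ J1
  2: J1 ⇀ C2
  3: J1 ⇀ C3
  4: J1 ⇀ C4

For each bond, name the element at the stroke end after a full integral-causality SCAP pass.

#0 stroke at J1
#1 stroke at Sf1
#2 stroke at J1
#3 stroke at J1
#4 stroke at J1

β1 stroke→Sf1  (source Sf1 imposes f)
β0 stroke→J1  (J1: bond 1 brought flow, rest push out)
β2 stroke→J1  (J1 flow already set via bond 1)
β3 stroke→J1  (J1: bond 1 brought flow, rest push out)
β4 stroke→J1  (J1 flow already set via bond 1)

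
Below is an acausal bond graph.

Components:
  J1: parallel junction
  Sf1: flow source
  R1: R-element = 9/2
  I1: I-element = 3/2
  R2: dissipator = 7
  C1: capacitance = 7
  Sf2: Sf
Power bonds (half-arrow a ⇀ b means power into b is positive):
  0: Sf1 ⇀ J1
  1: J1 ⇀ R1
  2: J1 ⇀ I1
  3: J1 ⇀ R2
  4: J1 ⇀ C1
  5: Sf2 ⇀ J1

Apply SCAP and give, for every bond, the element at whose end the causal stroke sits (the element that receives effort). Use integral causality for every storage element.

#0 |Sf1  (Sf1: flow source, stroke at near end)
#5 |Sf2  (source Sf2 imposes f)
#2 |I1  (prefer integral on I1)
#4 |J1  (prefer integral on C1)
#1 |R1  (J1 effort already set via bond 4)
#3 |R2  (common-e at J1 fixed by 4)

β0 stroke→Sf1
β1 stroke→R1
β2 stroke→I1
β3 stroke→R2
β4 stroke→J1
β5 stroke→Sf2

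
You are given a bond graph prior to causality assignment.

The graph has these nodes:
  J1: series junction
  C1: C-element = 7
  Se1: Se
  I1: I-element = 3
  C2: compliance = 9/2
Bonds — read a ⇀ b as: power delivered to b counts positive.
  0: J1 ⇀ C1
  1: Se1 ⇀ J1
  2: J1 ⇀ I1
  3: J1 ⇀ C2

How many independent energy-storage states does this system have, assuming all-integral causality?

3  (C1, C2, I1 all integral)

bond 1 stroke→J1  (Se1 (Se) sets effort on bond)
bond 0 stroke→J1  (C1: C, integral causality)
bond 2 stroke→I1  (I1: I, integral causality)
bond 3 stroke→J1  (J1 flow already set via bond 2)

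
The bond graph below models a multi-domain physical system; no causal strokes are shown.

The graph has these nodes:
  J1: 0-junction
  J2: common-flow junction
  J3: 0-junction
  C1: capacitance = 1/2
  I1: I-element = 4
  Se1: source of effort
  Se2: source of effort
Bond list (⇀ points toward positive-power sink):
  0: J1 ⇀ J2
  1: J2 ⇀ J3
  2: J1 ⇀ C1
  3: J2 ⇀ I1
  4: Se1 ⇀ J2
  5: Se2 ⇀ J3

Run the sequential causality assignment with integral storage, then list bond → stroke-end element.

#0 stroke→J2
#1 stroke→J2
#2 stroke→J1
#3 stroke→I1
#4 stroke→J2
#5 stroke→J3

b4 stroke→J2  (source Se1 imposes e)
b5 stroke→J3  (Se2 fixes effort; stroke away)
b1 stroke→J2  (0-jn J3 has e-setter on 5)
b2 stroke→J1  (C1: C, integral causality)
b0 stroke→J2  (J1 effort already set via bond 2)
b3 stroke→I1  (J2 needs exactly one f-in)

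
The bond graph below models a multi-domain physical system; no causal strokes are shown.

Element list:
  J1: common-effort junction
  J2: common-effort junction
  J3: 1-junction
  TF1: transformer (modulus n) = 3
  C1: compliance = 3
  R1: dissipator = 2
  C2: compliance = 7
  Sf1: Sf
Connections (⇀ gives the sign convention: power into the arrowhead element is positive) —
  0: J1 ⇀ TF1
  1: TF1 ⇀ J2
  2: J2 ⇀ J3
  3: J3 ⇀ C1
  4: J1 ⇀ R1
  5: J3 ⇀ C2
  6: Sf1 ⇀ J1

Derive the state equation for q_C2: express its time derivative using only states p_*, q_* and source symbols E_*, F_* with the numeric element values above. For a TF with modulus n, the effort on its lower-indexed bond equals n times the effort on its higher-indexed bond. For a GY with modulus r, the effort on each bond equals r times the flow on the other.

bond 6 →Sf1  (source Sf1 imposes f)
bond 3 →J3  (C1 outputs effort q/C1)
bond 5 →J3  (C2 outputs effort q/C2)
bond 2 →J2  (J3 needs exactly one f-in)
bond 1 →TF1  (common-e at J2 fixed by 2)
bond 0 →J1  (TF1: transformer flips bond 1)
bond 4 →R1  (J1: bond 0 brought effort, rest push out)

dq_C2/dt = 3*F_Sf1 - 3*q_C1/2 - 9*q_C2/14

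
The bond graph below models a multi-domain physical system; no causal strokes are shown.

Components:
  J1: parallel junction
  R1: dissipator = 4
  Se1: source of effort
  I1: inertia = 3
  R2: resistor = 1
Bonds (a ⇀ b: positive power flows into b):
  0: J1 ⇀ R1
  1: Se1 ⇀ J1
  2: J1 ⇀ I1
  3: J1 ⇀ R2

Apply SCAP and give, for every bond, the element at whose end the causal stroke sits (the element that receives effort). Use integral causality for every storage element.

bond 0 stroke→R1
bond 1 stroke→J1
bond 2 stroke→I1
bond 3 stroke→R2

#1 stroke at J1  (Se1 fixes effort; stroke away)
#0 stroke at R1  (0-jn J1 has e-setter on 1)
#2 stroke at I1  (J1 effort already set via bond 1)
#3 stroke at R2  (0-jn J1 has e-setter on 1)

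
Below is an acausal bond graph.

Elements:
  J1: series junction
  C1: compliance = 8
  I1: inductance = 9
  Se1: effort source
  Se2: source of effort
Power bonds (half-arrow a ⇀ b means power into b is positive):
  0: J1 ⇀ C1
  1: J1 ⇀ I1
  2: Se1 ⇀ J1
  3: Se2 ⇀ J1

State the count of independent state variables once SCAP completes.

2  (C1, I1 all integral)

b2 stroke at J1  (source Se1 imposes e)
b3 stroke at J1  (Se2 fixes effort; stroke away)
b0 stroke at J1  (C1: C, integral causality)
b1 stroke at I1  (only one flow-in slot at J1)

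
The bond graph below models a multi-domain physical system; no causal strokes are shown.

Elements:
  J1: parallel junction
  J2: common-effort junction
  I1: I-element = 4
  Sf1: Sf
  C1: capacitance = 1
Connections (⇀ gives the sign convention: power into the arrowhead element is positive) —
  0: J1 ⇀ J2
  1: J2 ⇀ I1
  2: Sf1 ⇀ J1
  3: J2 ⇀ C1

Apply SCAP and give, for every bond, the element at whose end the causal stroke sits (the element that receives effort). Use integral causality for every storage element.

β0 stroke→J1
β1 stroke→I1
β2 stroke→Sf1
β3 stroke→J2

β2 stroke→Sf1  (Sf1 fixes flow; stroke at Sf1)
β0 stroke→J1  (J1 needs exactly one e-in)
β1 stroke→I1  (I1: I, integral causality)
β3 stroke→J2  (J2 needs exactly one e-in)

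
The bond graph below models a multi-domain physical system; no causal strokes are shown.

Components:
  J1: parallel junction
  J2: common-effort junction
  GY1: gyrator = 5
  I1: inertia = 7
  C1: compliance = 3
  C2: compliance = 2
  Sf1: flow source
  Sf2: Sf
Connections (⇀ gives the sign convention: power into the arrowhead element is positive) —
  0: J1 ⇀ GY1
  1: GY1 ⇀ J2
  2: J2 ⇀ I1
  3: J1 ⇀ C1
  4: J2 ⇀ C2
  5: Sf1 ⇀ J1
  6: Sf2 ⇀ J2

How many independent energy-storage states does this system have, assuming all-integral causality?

3  (C1, C2, I1 all integral)

β5 stroke→Sf1  (Sf1 fixes flow; stroke at Sf1)
β6 stroke→Sf2  (Sf2 (Sf) sets flow on bond)
β2 stroke→I1  (prefer integral on I1)
β3 stroke→J1  (C1: C, integral causality)
β0 stroke→GY1  (J1: bond 3 brought effort, rest push out)
β1 stroke→GY1  (through GY1, causality inverts; strokes same side of GY1)
β4 stroke→J2  (only one effort-in slot at J2)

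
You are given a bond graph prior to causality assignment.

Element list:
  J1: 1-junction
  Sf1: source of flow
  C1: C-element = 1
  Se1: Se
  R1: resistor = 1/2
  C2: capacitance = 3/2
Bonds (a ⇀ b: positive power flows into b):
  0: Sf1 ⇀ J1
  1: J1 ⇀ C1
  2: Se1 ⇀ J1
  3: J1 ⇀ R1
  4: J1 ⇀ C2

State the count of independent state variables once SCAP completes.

2  (C1, C2 all integral)

bond 0 stroke at Sf1  (Sf1 (Sf) sets flow on bond)
bond 2 stroke at J1  (source Se1 imposes e)
bond 1 stroke at J1  (J1: bond 0 brought flow, rest push out)
bond 3 stroke at J1  (J1: bond 0 brought flow, rest push out)
bond 4 stroke at J1  (J1 flow already set via bond 0)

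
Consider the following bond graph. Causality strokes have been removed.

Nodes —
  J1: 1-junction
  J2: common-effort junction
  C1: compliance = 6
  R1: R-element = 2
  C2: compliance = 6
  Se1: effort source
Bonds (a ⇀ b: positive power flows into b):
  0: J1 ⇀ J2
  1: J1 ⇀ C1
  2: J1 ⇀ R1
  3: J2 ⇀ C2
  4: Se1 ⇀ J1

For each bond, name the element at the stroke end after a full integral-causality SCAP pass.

b4 |J1  (Se1 fixes effort; stroke away)
b1 |J1  (C1 outputs effort q/C1)
b3 |J2  (C2 outputs effort q/C2)
b0 |J1  (common-e at J2 fixed by 3)
b2 |R1  (closing 1-jn rule on J1)

b0 |J1
b1 |J1
b2 |R1
b3 |J2
b4 |J1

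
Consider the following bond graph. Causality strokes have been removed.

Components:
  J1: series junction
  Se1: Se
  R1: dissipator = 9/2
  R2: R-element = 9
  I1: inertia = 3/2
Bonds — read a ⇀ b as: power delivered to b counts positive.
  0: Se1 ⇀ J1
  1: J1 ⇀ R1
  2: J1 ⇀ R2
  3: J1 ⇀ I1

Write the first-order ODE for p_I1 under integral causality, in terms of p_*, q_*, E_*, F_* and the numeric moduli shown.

dp_I1/dt = E_Se1 - 9*p_I1

bond 0 →J1  (Se1 (Se) sets effort on bond)
bond 3 →I1  (prefer integral on I1)
bond 1 →J1  (J1: bond 3 brought flow, rest push out)
bond 2 →J1  (J1 flow already set via bond 3)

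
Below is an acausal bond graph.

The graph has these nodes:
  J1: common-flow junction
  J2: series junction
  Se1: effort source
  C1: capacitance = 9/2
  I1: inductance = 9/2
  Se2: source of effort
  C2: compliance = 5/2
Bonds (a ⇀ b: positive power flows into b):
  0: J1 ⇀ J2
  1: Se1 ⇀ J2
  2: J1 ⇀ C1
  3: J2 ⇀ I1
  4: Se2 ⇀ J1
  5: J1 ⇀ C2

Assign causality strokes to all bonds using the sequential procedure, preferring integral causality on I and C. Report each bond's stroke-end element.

bond 0 stroke at J2
bond 1 stroke at J2
bond 2 stroke at J1
bond 3 stroke at I1
bond 4 stroke at J1
bond 5 stroke at J1

bond 1 →J2  (Se1: effort source, stroke at far end)
bond 4 →J1  (Se2 fixes effort; stroke away)
bond 2 →J1  (C1: C, integral causality)
bond 3 →I1  (I1 integral (f out))
bond 0 →J2  (J2: bond 3 brought flow, rest push out)
bond 5 →J1  (J1 flow already set via bond 0)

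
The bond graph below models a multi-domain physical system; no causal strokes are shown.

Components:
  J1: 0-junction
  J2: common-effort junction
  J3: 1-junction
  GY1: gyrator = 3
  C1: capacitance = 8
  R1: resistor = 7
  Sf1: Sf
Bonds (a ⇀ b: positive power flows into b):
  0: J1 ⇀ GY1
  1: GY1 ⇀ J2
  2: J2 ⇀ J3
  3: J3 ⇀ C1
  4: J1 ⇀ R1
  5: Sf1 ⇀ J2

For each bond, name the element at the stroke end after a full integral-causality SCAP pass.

b5 |Sf1  (Sf1 fixes flow; stroke at Sf1)
b3 |J3  (C1 integral (e out))
b2 |J2  (closing 1-jn rule on J3)
b1 |GY1  (J2 effort already set via bond 2)
b0 |GY1  (GY GY1: same side as bond 1)
b4 |J1  (only one effort-in slot at J1)

bond 0 stroke at GY1
bond 1 stroke at GY1
bond 2 stroke at J2
bond 3 stroke at J3
bond 4 stroke at J1
bond 5 stroke at Sf1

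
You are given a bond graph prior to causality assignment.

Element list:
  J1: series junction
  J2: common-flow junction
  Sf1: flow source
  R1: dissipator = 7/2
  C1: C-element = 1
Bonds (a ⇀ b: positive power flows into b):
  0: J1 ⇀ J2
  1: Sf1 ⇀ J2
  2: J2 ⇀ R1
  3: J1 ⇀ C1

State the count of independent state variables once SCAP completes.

bond 1 |Sf1  (source Sf1 imposes f)
bond 0 |J2  (J2 flow already set via bond 1)
bond 2 |J2  (J2 flow already set via bond 1)
bond 3 |J1  (1-jn J1 has f-setter on 0)

1  (C1 all integral)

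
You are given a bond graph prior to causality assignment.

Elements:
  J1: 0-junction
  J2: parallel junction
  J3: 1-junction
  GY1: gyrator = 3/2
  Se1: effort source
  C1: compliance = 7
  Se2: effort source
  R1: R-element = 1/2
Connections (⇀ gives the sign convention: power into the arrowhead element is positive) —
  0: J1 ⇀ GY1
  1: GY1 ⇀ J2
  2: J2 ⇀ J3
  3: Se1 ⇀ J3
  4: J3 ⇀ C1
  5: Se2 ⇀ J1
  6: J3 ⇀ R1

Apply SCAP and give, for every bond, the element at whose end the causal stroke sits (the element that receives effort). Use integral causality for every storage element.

b0 |GY1
b1 |GY1
b2 |J2
b3 |J3
b4 |J3
b5 |J1
b6 |J3

bond 3 stroke→J3  (Se1 fixes effort; stroke away)
bond 5 stroke→J1  (Se2 fixes effort; stroke away)
bond 0 stroke→GY1  (common-e at J1 fixed by 5)
bond 1 stroke→GY1  (GY GY1: same side as bond 0)
bond 2 stroke→J2  (J2: last free bond brings effort in)
bond 4 stroke→J3  (1-jn J3 has f-setter on 2)
bond 6 stroke→J3  (J3: bond 2 brought flow, rest push out)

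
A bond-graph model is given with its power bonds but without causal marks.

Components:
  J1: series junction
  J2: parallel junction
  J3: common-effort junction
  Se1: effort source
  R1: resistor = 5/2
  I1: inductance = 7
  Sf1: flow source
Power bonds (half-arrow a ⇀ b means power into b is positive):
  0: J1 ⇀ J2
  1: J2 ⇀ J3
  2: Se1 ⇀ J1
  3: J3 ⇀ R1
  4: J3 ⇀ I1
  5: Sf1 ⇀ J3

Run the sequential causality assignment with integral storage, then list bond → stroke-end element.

β2 |J1  (source Se1 imposes e)
β5 |Sf1  (source Sf1 imposes f)
β0 |J2  (J1: last free bond brings flow in)
β1 |J3  (J2: bond 0 brought effort, rest push out)
β3 |R1  (J3: bond 1 brought effort, rest push out)
β4 |I1  (J3: bond 1 brought effort, rest push out)

#0 |J2
#1 |J3
#2 |J1
#3 |R1
#4 |I1
#5 |Sf1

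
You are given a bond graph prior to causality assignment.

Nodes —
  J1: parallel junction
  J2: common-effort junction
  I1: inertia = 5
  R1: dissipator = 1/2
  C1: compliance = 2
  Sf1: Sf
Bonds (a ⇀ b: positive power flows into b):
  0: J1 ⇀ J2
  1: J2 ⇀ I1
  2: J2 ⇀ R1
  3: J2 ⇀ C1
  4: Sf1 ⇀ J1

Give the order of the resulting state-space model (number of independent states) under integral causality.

bond 4 →Sf1  (Sf1 (Sf) sets flow on bond)
bond 0 →J1  (closing 0-jn rule on J1)
bond 1 →I1  (prefer integral on I1)
bond 3 →J2  (C1 integral (e out))
bond 2 →R1  (J2 effort already set via bond 3)

2  (C1, I1 all integral)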